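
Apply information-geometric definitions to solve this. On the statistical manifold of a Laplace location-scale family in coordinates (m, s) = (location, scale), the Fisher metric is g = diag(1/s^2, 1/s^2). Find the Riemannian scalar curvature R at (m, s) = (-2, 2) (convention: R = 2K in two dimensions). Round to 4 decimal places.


The metric has the form g = (A dm^2 + B ds^2)/s^2 with A = 1, B = 1.
Substitute u = sqrt(A/B)*m: g = B*(du^2 + ds^2)/s^2, i.e. B times the
Poincare upper half-plane metric, which has constant Gaussian curvature -1.
Scaling a 2D metric by a constant c divides the Gaussian curvature by c,
so K = -1/B = -1/(1) = -1.0000 everywhere (the point (m, s) = (-2, 2) is irrelevant:
the curvature is constant).
Scalar curvature in dimension 2: R = 2K = -2/(1) = -2.0000.

-2.0000


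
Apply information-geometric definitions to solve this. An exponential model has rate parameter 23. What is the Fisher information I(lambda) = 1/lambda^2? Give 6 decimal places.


Fisher information for exponential: I(lambda) = 1/lambda^2.
lambda = 23, lambda^2 = 529.
I = 1/529 = 0.001890

0.001890


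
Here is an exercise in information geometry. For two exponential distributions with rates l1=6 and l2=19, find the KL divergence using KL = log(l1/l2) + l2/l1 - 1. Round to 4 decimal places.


KL divergence for exponential family:
KL = log(l1/l2) + l2/l1 - 1.
log(6/19) = -1.15268.
19/6 = 3.166667.
KL = -1.15268 + 3.166667 - 1 = 1.0140

1.0140


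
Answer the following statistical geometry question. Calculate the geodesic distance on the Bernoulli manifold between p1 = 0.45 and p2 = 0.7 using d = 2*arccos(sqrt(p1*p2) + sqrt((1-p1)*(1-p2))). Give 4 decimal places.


Geodesic distance on Bernoulli manifold:
d(p1,p2) = 2*arccos(sqrt(p1*p2) + sqrt((1-p1)*(1-p2))).
sqrt(p1*p2) = sqrt(0.45*0.7) = 0.561249.
sqrt((1-p1)*(1-p2)) = sqrt(0.55*0.3) = 0.406202.
arg = 0.561249 + 0.406202 = 0.967451.
d = 2*arccos(0.967451) = 0.5117

0.5117


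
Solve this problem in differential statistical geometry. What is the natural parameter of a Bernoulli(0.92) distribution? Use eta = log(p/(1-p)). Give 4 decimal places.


Natural parameter for Bernoulli: eta = log(p/(1-p)).
p = 0.92, 1-p = 0.08.
p/(1-p) = 11.5.
eta = log(11.5) = 2.4423

2.4423


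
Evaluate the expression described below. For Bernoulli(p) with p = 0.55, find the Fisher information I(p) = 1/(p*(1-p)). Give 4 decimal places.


For Bernoulli(p), Fisher information is I(p) = 1/(p*(1-p)).
p = 0.55, 1-p = 0.45.
p*(1-p) = 0.2475.
I(p) = 1/0.2475 = 4.0404

4.0404


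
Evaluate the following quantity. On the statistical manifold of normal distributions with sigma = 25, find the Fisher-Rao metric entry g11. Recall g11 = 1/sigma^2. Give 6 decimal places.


For the 2-parameter normal family, the Fisher metric has:
  g11 = 1/sigma^2, g22 = 2/sigma^2.
sigma = 25, sigma^2 = 625.
g11 = 0.001600

0.001600


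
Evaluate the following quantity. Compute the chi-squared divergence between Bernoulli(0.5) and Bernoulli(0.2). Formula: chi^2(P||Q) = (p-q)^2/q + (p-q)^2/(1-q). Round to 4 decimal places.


Chi-squared divergence between Bernoulli distributions:
chi^2 = (p-q)^2/q + (p-q)^2/(1-q).
p = 0.5, q = 0.2, p-q = 0.3.
(p-q)^2 = 0.09.
term1 = 0.09/0.2 = 0.45.
term2 = 0.09/0.8 = 0.1125.
chi^2 = 0.45 + 0.1125 = 0.5625

0.5625


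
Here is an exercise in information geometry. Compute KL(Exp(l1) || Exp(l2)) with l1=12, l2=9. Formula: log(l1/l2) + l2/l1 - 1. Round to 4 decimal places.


KL divergence for exponential family:
KL = log(l1/l2) + l2/l1 - 1.
log(12/9) = 0.287682.
9/12 = 0.75.
KL = 0.287682 + 0.75 - 1 = 0.0377

0.0377


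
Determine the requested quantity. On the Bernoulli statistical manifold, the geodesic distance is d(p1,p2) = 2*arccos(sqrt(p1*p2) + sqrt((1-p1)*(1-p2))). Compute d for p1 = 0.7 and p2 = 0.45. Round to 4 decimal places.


Geodesic distance on Bernoulli manifold:
d(p1,p2) = 2*arccos(sqrt(p1*p2) + sqrt((1-p1)*(1-p2))).
sqrt(p1*p2) = sqrt(0.7*0.45) = 0.561249.
sqrt((1-p1)*(1-p2)) = sqrt(0.3*0.55) = 0.406202.
arg = 0.561249 + 0.406202 = 0.967451.
d = 2*arccos(0.967451) = 0.5117

0.5117


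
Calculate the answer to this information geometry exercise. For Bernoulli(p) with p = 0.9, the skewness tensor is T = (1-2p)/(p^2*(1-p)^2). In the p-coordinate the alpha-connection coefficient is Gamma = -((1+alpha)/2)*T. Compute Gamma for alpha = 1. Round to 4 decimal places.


Skewness (Amari-Chentsov) tensor: T = (1-2p)/(p^2*(1-p)^2).
p = 0.9, 1-2p = -0.8, p^2 = 0.81, (1-p)^2 = 0.01.
T = -0.8/(0.81 * 0.01) = -98.765432.
In the p-coordinate, Gamma^(alpha) = Gamma^(0) - (alpha/2)*T with Gamma^(0) = (1/2)*g'(p) = -T/2,
so Gamma^(alpha) = -((1+alpha)/2)*T.
alpha = 1, -(1+alpha)/2 = -1.0.
Gamma = -1.0 * -98.765432 = 98.7654

98.7654


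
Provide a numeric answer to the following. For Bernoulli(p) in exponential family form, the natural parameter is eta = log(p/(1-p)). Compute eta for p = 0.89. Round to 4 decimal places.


Natural parameter for Bernoulli: eta = log(p/(1-p)).
p = 0.89, 1-p = 0.11.
p/(1-p) = 8.090909.
eta = log(8.090909) = 2.0907

2.0907


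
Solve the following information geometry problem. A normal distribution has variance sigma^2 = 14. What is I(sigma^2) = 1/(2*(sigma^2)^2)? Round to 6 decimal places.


Fisher information for variance: I(sigma^2) = 1/(2*sigma^4).
sigma^2 = 14, so sigma^4 = 196.
I = 1/(2*196) = 1/392 = 0.002551

0.002551


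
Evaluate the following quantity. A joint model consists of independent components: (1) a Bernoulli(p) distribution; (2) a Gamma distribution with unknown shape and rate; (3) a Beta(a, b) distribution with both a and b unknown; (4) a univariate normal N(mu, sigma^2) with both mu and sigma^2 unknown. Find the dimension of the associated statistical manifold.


The dimension of a statistical manifold equals the number of free
(independent) real parameters of the model. For a product of independent
blocks the parameter counts add.
- Bernoulli (p): 1.
- Gamma (shape, rate): 2.
- Beta (a, b): 2.
- normal (mu, sigma^2): 2.
Total = 1 + 2 + 2 + 2 = 7.
Dimension = 7

7


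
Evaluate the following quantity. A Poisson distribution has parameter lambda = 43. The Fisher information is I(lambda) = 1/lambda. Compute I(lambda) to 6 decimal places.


Fisher information for Poisson: I(lambda) = 1/lambda.
lambda = 43.
I(lambda) = 1/43 = 0.023256

0.023256


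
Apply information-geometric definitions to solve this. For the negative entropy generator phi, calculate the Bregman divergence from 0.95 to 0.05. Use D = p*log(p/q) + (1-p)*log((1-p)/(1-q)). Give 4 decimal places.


Bregman divergence with negative entropy generator:
D = p*log(p/q) + (1-p)*log((1-p)/(1-q)).
p = 0.95, q = 0.05.
p*log(p/q) = 0.95*log(0.95/0.05) = 2.797217.
(1-p)*log((1-p)/(1-q)) = 0.05*log(0.05/0.95) = -0.147222.
D = 2.797217 + -0.147222 = 2.6500

2.6500


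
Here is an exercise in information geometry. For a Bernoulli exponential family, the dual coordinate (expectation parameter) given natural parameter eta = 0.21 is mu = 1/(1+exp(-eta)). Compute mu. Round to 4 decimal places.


Dual coordinate (expectation parameter) for Bernoulli:
mu = 1/(1+exp(-eta)).
eta = 0.21.
exp(-eta) = exp(-0.21) = 0.810584.
mu = 1/(1+0.810584) = 0.5523

0.5523


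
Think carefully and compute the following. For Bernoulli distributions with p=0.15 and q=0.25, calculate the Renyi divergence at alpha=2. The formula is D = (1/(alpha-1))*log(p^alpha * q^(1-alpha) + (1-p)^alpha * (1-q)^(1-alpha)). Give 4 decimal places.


Renyi divergence of order alpha between Bernoulli distributions:
D = (1/(alpha-1))*log(p^alpha * q^(1-alpha) + (1-p)^alpha * (1-q)^(1-alpha)).
alpha = 2, p = 0.15, q = 0.25.
p^alpha * q^(1-alpha) = 0.15^2 * 0.25^-1 = 0.09.
(1-p)^alpha * (1-q)^(1-alpha) = 0.85^2 * 0.75^-1 = 0.963333.
sum = 0.09 + 0.963333 = 1.053333.
D = (1/1)*log(1.053333) = 0.0520

0.0520


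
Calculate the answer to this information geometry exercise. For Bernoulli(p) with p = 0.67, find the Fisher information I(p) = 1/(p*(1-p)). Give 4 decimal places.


For Bernoulli(p), Fisher information is I(p) = 1/(p*(1-p)).
p = 0.67, 1-p = 0.33.
p*(1-p) = 0.2211.
I(p) = 1/0.2211 = 4.5228

4.5228


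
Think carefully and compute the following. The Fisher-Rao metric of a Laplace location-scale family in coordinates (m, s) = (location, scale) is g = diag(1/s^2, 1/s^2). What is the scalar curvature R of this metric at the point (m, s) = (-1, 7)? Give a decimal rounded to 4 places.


The metric has the form g = (A dm^2 + B ds^2)/s^2 with A = 1, B = 1.
Substitute u = sqrt(A/B)*m: g = B*(du^2 + ds^2)/s^2, i.e. B times the
Poincare upper half-plane metric, which has constant Gaussian curvature -1.
Scaling a 2D metric by a constant c divides the Gaussian curvature by c,
so K = -1/B = -1/(1) = -1.0000 everywhere (the point (m, s) = (-1, 7) is irrelevant:
the curvature is constant).
Scalar curvature in dimension 2: R = 2K = -2/(1) = -2.0000.

-2.0000


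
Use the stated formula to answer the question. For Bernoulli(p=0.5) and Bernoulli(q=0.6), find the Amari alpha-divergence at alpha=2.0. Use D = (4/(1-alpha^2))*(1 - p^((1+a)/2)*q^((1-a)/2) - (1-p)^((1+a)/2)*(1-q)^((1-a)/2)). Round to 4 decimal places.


Amari alpha-divergence:
D = (4/(1-alpha^2))*(1 - p^((1+a)/2)*q^((1-a)/2) - (1-p)^((1+a)/2)*(1-q)^((1-a)/2)).
alpha = 2.0, p = 0.5, q = 0.6.
e1 = (1+alpha)/2 = 1.5, e2 = (1-alpha)/2 = -0.5.
t1 = p^e1 * q^e2 = 0.5^1.5 * 0.6^-0.5 = 0.456435.
t2 = (1-p)^e1 * (1-q)^e2 = 0.5^1.5 * 0.4^-0.5 = 0.559017.
4/(1-alpha^2) = -1.333333.
D = -1.333333*(1 - 0.456435 - 0.559017) = 0.0206

0.0206


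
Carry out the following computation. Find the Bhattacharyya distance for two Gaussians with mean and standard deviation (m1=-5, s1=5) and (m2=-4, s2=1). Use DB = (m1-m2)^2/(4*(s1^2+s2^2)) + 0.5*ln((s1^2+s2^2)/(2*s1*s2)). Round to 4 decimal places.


Bhattacharyya distance between two Gaussians:
DB = (m1-m2)^2/(4*(s1^2+s2^2)) + (1/2)*ln((s1^2+s2^2)/(2*s1*s2)).
(m1-m2)^2 = (-1)^2 = 1.
s1^2+s2^2 = 25 + 1 = 26.
term1 = 1/104 = 0.009615.
term2 = 0.5*ln(26/10.0) = 0.477756.
DB = 0.009615 + 0.477756 = 0.4874

0.4874


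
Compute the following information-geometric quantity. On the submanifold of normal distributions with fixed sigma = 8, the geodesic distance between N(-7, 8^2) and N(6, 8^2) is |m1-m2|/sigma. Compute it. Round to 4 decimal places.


On the fixed-variance normal subfamily, geodesic distance = |m1-m2|/sigma.
|-7 - 6| = 13.
sigma = 8.
d = 13/8 = 1.6250

1.6250


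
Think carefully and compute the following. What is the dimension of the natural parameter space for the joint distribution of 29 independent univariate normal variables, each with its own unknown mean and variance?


Exponential family dimension calculation:
Each univariate normal has two natural parameters (mu/sigma^2 and -1/(2 sigma^2)).
With 29 independent components, dim = 2 * 29 = 58.

58


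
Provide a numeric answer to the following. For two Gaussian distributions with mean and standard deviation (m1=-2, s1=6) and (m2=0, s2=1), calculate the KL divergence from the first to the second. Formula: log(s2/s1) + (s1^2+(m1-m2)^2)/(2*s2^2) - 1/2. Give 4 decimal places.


KL divergence between normal distributions:
KL = log(s2/s1) + (s1^2 + (m1-m2)^2)/(2*s2^2) - 1/2.
log(1/6) = -1.791759.
(6^2 + (-2-0)^2)/(2*1^2) = (36 + 4)/2 = 20.0.
KL = -1.791759 + 20.0 - 0.5 = 17.7082

17.7082


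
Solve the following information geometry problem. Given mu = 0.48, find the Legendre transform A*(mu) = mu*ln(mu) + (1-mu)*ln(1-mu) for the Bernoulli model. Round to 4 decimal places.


Legendre transform for Bernoulli:
A*(mu) = mu*log(mu) + (1-mu)*log(1-mu).
mu = 0.48, 1-mu = 0.52.
mu*log(mu) = 0.48*log(0.48) = -0.352305.
(1-mu)*log(1-mu) = 0.52*log(0.52) = -0.340042.
A* = -0.352305 + -0.340042 = -0.6923

-0.6923


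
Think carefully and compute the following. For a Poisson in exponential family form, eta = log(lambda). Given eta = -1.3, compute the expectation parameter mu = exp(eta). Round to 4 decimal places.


Expectation parameter for Poisson exponential family:
mu = exp(eta).
eta = -1.3.
mu = exp(-1.3) = 0.2725

0.2725


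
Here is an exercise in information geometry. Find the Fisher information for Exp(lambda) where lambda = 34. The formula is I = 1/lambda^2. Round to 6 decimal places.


Fisher information for exponential: I(lambda) = 1/lambda^2.
lambda = 34, lambda^2 = 1156.
I = 1/1156 = 0.000865

0.000865


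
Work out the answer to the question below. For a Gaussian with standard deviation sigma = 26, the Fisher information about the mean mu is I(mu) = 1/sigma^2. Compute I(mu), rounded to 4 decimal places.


The Fisher information for the mean of a normal distribution is I(mu) = 1/sigma^2.
sigma = 26, so sigma^2 = 676.
I(mu) = 1/676 = 0.0015

0.0015


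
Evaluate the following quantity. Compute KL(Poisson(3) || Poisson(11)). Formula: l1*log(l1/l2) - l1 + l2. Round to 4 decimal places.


KL divergence for Poisson:
KL = l1*log(l1/l2) - l1 + l2.
l1 = 3, l2 = 11.
log(3/11) = -1.299283.
l1*log(l1/l2) = 3 * -1.299283 = -3.897849.
KL = -3.897849 - 3 + 11 = 4.1022

4.1022


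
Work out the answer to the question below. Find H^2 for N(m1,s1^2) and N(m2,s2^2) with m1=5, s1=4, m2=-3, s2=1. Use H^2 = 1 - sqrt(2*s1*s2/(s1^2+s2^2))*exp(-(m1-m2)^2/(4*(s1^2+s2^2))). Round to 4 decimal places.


Squared Hellinger distance for Gaussians:
H^2 = 1 - sqrt(2*s1*s2/(s1^2+s2^2)) * exp(-(m1-m2)^2/(4*(s1^2+s2^2))).
s1^2 = 16, s2^2 = 1, s1^2+s2^2 = 17.
sqrt(2*4*1/(17)) = 0.685994.
(m1-m2)^2 = (8)^2 = 64.
exp(-64/(4*17)) = exp(-0.941176) = 0.390169.
H^2 = 1 - 0.685994*0.390169 = 0.7323

0.7323


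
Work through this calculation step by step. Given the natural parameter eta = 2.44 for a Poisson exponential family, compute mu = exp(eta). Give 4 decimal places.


Expectation parameter for Poisson exponential family:
mu = exp(eta).
eta = 2.44.
mu = exp(2.44) = 11.4730

11.4730


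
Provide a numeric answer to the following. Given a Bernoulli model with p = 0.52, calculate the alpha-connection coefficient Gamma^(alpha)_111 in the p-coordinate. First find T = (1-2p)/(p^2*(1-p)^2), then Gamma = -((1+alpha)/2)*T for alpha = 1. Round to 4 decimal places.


Skewness (Amari-Chentsov) tensor: T = (1-2p)/(p^2*(1-p)^2).
p = 0.52, 1-2p = -0.04, p^2 = 0.2704, (1-p)^2 = 0.2304.
T = -0.04/(0.2704 * 0.2304) = -0.642053.
In the p-coordinate, Gamma^(alpha) = Gamma^(0) - (alpha/2)*T with Gamma^(0) = (1/2)*g'(p) = -T/2,
so Gamma^(alpha) = -((1+alpha)/2)*T.
alpha = 1, -(1+alpha)/2 = -1.0.
Gamma = -1.0 * -0.642053 = 0.6421

0.6421


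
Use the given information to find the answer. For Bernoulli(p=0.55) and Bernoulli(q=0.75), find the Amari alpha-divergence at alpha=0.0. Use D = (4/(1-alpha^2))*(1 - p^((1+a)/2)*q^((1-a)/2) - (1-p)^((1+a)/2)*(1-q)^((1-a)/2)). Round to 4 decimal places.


Amari alpha-divergence:
D = (4/(1-alpha^2))*(1 - p^((1+a)/2)*q^((1-a)/2) - (1-p)^((1+a)/2)*(1-q)^((1-a)/2)).
alpha = 0.0, p = 0.55, q = 0.75.
e1 = (1+alpha)/2 = 0.5, e2 = (1-alpha)/2 = 0.5.
t1 = p^e1 * q^e2 = 0.55^0.5 * 0.75^0.5 = 0.642262.
t2 = (1-p)^e1 * (1-q)^e2 = 0.45^0.5 * 0.25^0.5 = 0.33541.
4/(1-alpha^2) = 4.0.
D = 4.0*(1 - 0.642262 - 0.33541) = 0.0893

0.0893


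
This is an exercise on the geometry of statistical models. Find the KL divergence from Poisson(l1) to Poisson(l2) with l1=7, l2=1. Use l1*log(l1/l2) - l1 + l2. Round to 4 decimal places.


KL divergence for Poisson:
KL = l1*log(l1/l2) - l1 + l2.
l1 = 7, l2 = 1.
log(7/1) = 1.94591.
l1*log(l1/l2) = 7 * 1.94591 = 13.621371.
KL = 13.621371 - 7 + 1 = 7.6214

7.6214


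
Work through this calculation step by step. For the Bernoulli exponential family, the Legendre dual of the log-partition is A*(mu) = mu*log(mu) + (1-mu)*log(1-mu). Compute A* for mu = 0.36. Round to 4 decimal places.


Legendre transform for Bernoulli:
A*(mu) = mu*log(mu) + (1-mu)*log(1-mu).
mu = 0.36, 1-mu = 0.64.
mu*log(mu) = 0.36*log(0.36) = -0.367794.
(1-mu)*log(1-mu) = 0.64*log(0.64) = -0.285624.
A* = -0.367794 + -0.285624 = -0.6534

-0.6534


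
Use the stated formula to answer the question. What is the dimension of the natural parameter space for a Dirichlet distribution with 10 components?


Exponential family dimension calculation:
Dirichlet with 10 components has 10 natural parameters.

10


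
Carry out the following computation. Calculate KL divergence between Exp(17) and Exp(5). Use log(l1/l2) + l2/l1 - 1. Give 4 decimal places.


KL divergence for exponential family:
KL = log(l1/l2) + l2/l1 - 1.
log(17/5) = 1.223775.
5/17 = 0.294118.
KL = 1.223775 + 0.294118 - 1 = 0.5179

0.5179


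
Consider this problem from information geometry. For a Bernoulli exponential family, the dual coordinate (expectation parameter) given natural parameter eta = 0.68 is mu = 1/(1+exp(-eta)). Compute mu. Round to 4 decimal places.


Dual coordinate (expectation parameter) for Bernoulli:
mu = 1/(1+exp(-eta)).
eta = 0.68.
exp(-eta) = exp(-0.68) = 0.506617.
mu = 1/(1+0.506617) = 0.6637

0.6637


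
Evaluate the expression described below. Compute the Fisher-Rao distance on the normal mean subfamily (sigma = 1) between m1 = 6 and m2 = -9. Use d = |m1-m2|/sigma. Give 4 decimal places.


On the fixed-variance normal subfamily, geodesic distance = |m1-m2|/sigma.
|6 - -9| = 15.
sigma = 1.
d = 15/1 = 15.0000

15.0000


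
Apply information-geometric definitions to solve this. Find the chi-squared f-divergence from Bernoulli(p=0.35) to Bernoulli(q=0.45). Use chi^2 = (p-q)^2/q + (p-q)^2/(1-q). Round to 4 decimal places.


Chi-squared divergence between Bernoulli distributions:
chi^2 = (p-q)^2/q + (p-q)^2/(1-q).
p = 0.35, q = 0.45, p-q = -0.1.
(p-q)^2 = 0.01.
term1 = 0.01/0.45 = 0.022222.
term2 = 0.01/0.55 = 0.018182.
chi^2 = 0.022222 + 0.018182 = 0.0404

0.0404


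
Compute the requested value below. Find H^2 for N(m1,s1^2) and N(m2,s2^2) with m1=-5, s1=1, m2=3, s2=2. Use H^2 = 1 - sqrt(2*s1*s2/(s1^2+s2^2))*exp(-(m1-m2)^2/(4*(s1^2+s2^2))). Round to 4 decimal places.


Squared Hellinger distance for Gaussians:
H^2 = 1 - sqrt(2*s1*s2/(s1^2+s2^2)) * exp(-(m1-m2)^2/(4*(s1^2+s2^2))).
s1^2 = 1, s2^2 = 4, s1^2+s2^2 = 5.
sqrt(2*1*2/(5)) = 0.894427.
(m1-m2)^2 = (-8)^2 = 64.
exp(-64/(4*5)) = exp(-3.2) = 0.040762.
H^2 = 1 - 0.894427*0.040762 = 0.9635

0.9635


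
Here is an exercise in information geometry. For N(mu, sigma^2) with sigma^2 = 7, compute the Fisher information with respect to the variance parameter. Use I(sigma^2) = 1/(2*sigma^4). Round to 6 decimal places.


Fisher information for variance: I(sigma^2) = 1/(2*sigma^4).
sigma^2 = 7, so sigma^4 = 49.
I = 1/(2*49) = 1/98 = 0.010204

0.010204


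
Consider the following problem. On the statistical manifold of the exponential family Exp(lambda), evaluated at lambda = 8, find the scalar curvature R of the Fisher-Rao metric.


This family has a single free parameter, so its statistical manifold
is 1-dimensional. The Riemann curvature tensor of any 1-dimensional
Riemannian manifold vanishes identically, so R = 0.

0


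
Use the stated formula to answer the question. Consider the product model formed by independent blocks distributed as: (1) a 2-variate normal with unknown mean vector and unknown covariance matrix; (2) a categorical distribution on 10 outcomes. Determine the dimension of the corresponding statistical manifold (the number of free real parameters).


The dimension of a statistical manifold equals the number of free
(independent) real parameters of the model. For a product of independent
blocks the parameter counts add.
- 2-variate normal: 2 (mean) + 2*3/2 = 3 (symmetric covariance) = 5.
- categorical on 10 outcomes (probabilities sum to 1): 10-1 = 9.
Total = 5 + 9 = 14.
Dimension = 14

14


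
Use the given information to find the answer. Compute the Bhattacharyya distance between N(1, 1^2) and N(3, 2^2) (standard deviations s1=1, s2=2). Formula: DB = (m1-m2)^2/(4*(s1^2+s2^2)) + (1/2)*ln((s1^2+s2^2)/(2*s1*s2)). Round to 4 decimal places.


Bhattacharyya distance between two Gaussians:
DB = (m1-m2)^2/(4*(s1^2+s2^2)) + (1/2)*ln((s1^2+s2^2)/(2*s1*s2)).
(m1-m2)^2 = (-2)^2 = 4.
s1^2+s2^2 = 1 + 4 = 5.
term1 = 4/20 = 0.2.
term2 = 0.5*ln(5/4.0) = 0.111572.
DB = 0.2 + 0.111572 = 0.3116

0.3116


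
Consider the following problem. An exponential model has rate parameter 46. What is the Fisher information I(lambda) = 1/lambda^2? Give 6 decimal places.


Fisher information for exponential: I(lambda) = 1/lambda^2.
lambda = 46, lambda^2 = 2116.
I = 1/2116 = 0.000473

0.000473


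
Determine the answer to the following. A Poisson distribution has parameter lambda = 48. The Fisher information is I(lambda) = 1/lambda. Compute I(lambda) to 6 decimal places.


Fisher information for Poisson: I(lambda) = 1/lambda.
lambda = 48.
I(lambda) = 1/48 = 0.020833

0.020833


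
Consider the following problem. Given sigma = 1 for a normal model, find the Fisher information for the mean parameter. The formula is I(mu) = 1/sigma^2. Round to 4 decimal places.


The Fisher information for the mean of a normal distribution is I(mu) = 1/sigma^2.
sigma = 1, so sigma^2 = 1.
I(mu) = 1/1 = 1.0000

1.0000


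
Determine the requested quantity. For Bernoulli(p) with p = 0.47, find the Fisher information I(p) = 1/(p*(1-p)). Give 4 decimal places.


For Bernoulli(p), Fisher information is I(p) = 1/(p*(1-p)).
p = 0.47, 1-p = 0.53.
p*(1-p) = 0.2491.
I(p) = 1/0.2491 = 4.0145

4.0145


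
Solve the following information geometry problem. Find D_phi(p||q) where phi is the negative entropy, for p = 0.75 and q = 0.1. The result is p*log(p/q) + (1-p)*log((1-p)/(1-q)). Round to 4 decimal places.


Bregman divergence with negative entropy generator:
D = p*log(p/q) + (1-p)*log((1-p)/(1-q)).
p = 0.75, q = 0.1.
p*log(p/q) = 0.75*log(0.75/0.1) = 1.511177.
(1-p)*log((1-p)/(1-q)) = 0.25*log(0.25/0.9) = -0.320233.
D = 1.511177 + -0.320233 = 1.1909

1.1909


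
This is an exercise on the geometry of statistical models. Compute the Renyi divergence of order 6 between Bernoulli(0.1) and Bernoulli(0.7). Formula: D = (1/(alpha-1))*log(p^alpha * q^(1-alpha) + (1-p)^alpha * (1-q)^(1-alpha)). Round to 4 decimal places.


Renyi divergence of order alpha between Bernoulli distributions:
D = (1/(alpha-1))*log(p^alpha * q^(1-alpha) + (1-p)^alpha * (1-q)^(1-alpha)).
alpha = 6, p = 0.1, q = 0.7.
p^alpha * q^(1-alpha) = 0.1^6 * 0.7^-5 = 6e-06.
(1-p)^alpha * (1-q)^(1-alpha) = 0.9^6 * 0.3^-5 = 218.7.
sum = 6e-06 + 218.7 = 218.700006.
D = (1/5)*log(218.700006) = 1.0775

1.0775


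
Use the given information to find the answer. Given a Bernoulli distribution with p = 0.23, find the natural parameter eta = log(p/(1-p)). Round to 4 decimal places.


Natural parameter for Bernoulli: eta = log(p/(1-p)).
p = 0.23, 1-p = 0.77.
p/(1-p) = 0.298701.
eta = log(0.298701) = -1.2083

-1.2083


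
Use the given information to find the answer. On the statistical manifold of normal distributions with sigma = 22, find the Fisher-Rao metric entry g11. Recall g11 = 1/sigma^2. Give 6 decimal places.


For the 2-parameter normal family, the Fisher metric has:
  g11 = 1/sigma^2, g22 = 2/sigma^2.
sigma = 22, sigma^2 = 484.
g11 = 0.002066

0.002066


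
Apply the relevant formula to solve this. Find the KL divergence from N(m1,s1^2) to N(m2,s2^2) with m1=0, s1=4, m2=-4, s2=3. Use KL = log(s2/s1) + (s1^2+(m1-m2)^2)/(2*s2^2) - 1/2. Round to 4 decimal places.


KL divergence between normal distributions:
KL = log(s2/s1) + (s1^2 + (m1-m2)^2)/(2*s2^2) - 1/2.
log(3/4) = -0.287682.
(4^2 + (0--4)^2)/(2*3^2) = (16 + 16)/18 = 1.777778.
KL = -0.287682 + 1.777778 - 0.5 = 0.9901

0.9901


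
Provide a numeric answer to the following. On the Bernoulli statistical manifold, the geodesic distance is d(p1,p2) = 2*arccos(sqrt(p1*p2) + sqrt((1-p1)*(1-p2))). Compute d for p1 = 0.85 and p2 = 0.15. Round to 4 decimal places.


Geodesic distance on Bernoulli manifold:
d(p1,p2) = 2*arccos(sqrt(p1*p2) + sqrt((1-p1)*(1-p2))).
sqrt(p1*p2) = sqrt(0.85*0.15) = 0.357071.
sqrt((1-p1)*(1-p2)) = sqrt(0.15*0.85) = 0.357071.
arg = 0.357071 + 0.357071 = 0.714143.
d = 2*arccos(0.714143) = 1.5508

1.5508


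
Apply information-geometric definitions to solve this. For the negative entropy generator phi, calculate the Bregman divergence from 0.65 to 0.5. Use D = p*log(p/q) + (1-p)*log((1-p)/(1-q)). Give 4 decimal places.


Bregman divergence with negative entropy generator:
D = p*log(p/q) + (1-p)*log((1-p)/(1-q)).
p = 0.65, q = 0.5.
p*log(p/q) = 0.65*log(0.65/0.5) = 0.170537.
(1-p)*log((1-p)/(1-q)) = 0.35*log(0.35/0.5) = -0.124836.
D = 0.170537 + -0.124836 = 0.0457

0.0457


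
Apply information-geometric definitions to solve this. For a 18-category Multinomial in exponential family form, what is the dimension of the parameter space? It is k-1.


Exponential family dimension calculation:
For Multinomial with k=18 categories, dim = k-1 = 17.

17


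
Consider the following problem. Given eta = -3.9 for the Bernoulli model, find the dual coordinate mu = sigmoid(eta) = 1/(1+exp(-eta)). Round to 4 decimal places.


Dual coordinate (expectation parameter) for Bernoulli:
mu = 1/(1+exp(-eta)).
eta = -3.9.
exp(-eta) = exp(3.9) = 49.402449.
mu = 1/(1+49.402449) = 0.0198

0.0198


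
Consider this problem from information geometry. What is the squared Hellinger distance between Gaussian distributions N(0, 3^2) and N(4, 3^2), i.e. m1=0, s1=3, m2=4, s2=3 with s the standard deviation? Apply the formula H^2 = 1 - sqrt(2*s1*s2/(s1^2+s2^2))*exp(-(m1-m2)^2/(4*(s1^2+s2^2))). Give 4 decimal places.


Squared Hellinger distance for Gaussians:
H^2 = 1 - sqrt(2*s1*s2/(s1^2+s2^2)) * exp(-(m1-m2)^2/(4*(s1^2+s2^2))).
s1^2 = 9, s2^2 = 9, s1^2+s2^2 = 18.
sqrt(2*3*3/(18)) = 1.0.
(m1-m2)^2 = (-4)^2 = 16.
exp(-16/(4*18)) = exp(-0.222222) = 0.800737.
H^2 = 1 - 1.0*0.800737 = 0.1993

0.1993


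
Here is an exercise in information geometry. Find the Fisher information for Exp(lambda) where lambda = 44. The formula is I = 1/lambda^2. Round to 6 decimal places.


Fisher information for exponential: I(lambda) = 1/lambda^2.
lambda = 44, lambda^2 = 1936.
I = 1/1936 = 0.000517

0.000517


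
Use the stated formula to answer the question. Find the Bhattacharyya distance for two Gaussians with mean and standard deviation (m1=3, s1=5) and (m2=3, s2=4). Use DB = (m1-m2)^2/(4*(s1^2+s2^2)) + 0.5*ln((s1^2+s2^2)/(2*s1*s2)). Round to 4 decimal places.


Bhattacharyya distance between two Gaussians:
DB = (m1-m2)^2/(4*(s1^2+s2^2)) + (1/2)*ln((s1^2+s2^2)/(2*s1*s2)).
(m1-m2)^2 = (0)^2 = 0.
s1^2+s2^2 = 25 + 16 = 41.
term1 = 0/164 = 0.0.
term2 = 0.5*ln(41/40.0) = 0.012346.
DB = 0.0 + 0.012346 = 0.0123

0.0123


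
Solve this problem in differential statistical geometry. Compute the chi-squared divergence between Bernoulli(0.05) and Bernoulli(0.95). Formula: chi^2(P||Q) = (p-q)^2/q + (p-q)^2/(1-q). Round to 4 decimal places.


Chi-squared divergence between Bernoulli distributions:
chi^2 = (p-q)^2/q + (p-q)^2/(1-q).
p = 0.05, q = 0.95, p-q = -0.9.
(p-q)^2 = 0.81.
term1 = 0.81/0.95 = 0.852632.
term2 = 0.81/0.05 = 16.2.
chi^2 = 0.852632 + 16.2 = 17.0526

17.0526


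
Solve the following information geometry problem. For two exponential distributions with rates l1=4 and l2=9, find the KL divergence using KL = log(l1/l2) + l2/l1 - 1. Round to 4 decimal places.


KL divergence for exponential family:
KL = log(l1/l2) + l2/l1 - 1.
log(4/9) = -0.81093.
9/4 = 2.25.
KL = -0.81093 + 2.25 - 1 = 0.4391

0.4391


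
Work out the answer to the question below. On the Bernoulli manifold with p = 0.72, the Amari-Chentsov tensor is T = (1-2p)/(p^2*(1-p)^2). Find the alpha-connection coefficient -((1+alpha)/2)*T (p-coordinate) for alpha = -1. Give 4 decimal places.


Skewness (Amari-Chentsov) tensor: T = (1-2p)/(p^2*(1-p)^2).
p = 0.72, 1-2p = -0.44, p^2 = 0.5184, (1-p)^2 = 0.0784.
T = -0.44/(0.5184 * 0.0784) = -10.82609.
In the p-coordinate, Gamma^(alpha) = Gamma^(0) - (alpha/2)*T with Gamma^(0) = (1/2)*g'(p) = -T/2,
so Gamma^(alpha) = -((1+alpha)/2)*T.
alpha = -1, -(1+alpha)/2 = 0.0.
Gamma = 0.0 * -10.82609 = 0.0000

0.0000


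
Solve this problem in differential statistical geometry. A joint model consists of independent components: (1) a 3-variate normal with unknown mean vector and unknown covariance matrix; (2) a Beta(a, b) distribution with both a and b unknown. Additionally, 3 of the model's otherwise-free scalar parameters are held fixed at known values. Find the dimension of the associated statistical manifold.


The dimension of a statistical manifold equals the number of free
(independent) real parameters of the model. For a product of independent
blocks the parameter counts add.
- 3-variate normal: 3 (mean) + 3*4/2 = 6 (symmetric covariance) = 9.
- Beta (a, b): 2.
Total = 9 + 2 = 11.
3 parameter(s) fixed at known values: 11 - 3 = 8.
Dimension = 8

8


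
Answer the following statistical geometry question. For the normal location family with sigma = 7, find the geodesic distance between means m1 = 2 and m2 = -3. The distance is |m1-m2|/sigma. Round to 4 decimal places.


On the fixed-variance normal subfamily, geodesic distance = |m1-m2|/sigma.
|2 - -3| = 5.
sigma = 7.
d = 5/7 = 0.7143

0.7143


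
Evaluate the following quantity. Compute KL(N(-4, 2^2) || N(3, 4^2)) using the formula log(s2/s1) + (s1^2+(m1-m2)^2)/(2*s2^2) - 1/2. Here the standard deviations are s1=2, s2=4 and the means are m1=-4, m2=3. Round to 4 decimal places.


KL divergence between normal distributions:
KL = log(s2/s1) + (s1^2 + (m1-m2)^2)/(2*s2^2) - 1/2.
log(4/2) = 0.693147.
(2^2 + (-4-3)^2)/(2*4^2) = (4 + 49)/32 = 1.65625.
KL = 0.693147 + 1.65625 - 0.5 = 1.8494

1.8494


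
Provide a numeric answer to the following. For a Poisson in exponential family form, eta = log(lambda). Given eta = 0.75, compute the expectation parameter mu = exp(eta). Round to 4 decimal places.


Expectation parameter for Poisson exponential family:
mu = exp(eta).
eta = 0.75.
mu = exp(0.75) = 2.1170

2.1170


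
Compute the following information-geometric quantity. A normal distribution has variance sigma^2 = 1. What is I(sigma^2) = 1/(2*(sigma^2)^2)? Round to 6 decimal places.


Fisher information for variance: I(sigma^2) = 1/(2*sigma^4).
sigma^2 = 1, so sigma^4 = 1.
I = 1/(2*1) = 1/2 = 0.500000

0.500000


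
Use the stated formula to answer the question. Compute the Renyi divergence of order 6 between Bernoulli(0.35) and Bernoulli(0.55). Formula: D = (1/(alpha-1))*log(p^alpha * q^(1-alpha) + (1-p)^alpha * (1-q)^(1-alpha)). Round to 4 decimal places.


Renyi divergence of order alpha between Bernoulli distributions:
D = (1/(alpha-1))*log(p^alpha * q^(1-alpha) + (1-p)^alpha * (1-q)^(1-alpha)).
alpha = 6, p = 0.35, q = 0.55.
p^alpha * q^(1-alpha) = 0.35^6 * 0.55^-5 = 0.036525.
(1-p)^alpha * (1-q)^(1-alpha) = 0.65^6 * 0.45^-5 = 4.087122.
sum = 0.036525 + 4.087122 = 4.123647.
D = (1/5)*log(4.123647) = 0.2833

0.2833


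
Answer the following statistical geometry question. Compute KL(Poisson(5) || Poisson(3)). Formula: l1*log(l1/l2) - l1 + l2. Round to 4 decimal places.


KL divergence for Poisson:
KL = l1*log(l1/l2) - l1 + l2.
l1 = 5, l2 = 3.
log(5/3) = 0.510826.
l1*log(l1/l2) = 5 * 0.510826 = 2.554128.
KL = 2.554128 - 5 + 3 = 0.5541

0.5541


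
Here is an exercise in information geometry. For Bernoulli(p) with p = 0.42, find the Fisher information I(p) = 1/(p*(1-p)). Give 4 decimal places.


For Bernoulli(p), Fisher information is I(p) = 1/(p*(1-p)).
p = 0.42, 1-p = 0.58.
p*(1-p) = 0.2436.
I(p) = 1/0.2436 = 4.1051

4.1051


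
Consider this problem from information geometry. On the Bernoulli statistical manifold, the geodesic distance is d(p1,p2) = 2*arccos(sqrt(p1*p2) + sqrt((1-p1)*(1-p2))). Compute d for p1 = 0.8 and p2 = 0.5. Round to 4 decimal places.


Geodesic distance on Bernoulli manifold:
d(p1,p2) = 2*arccos(sqrt(p1*p2) + sqrt((1-p1)*(1-p2))).
sqrt(p1*p2) = sqrt(0.8*0.5) = 0.632456.
sqrt((1-p1)*(1-p2)) = sqrt(0.2*0.5) = 0.316228.
arg = 0.632456 + 0.316228 = 0.948683.
d = 2*arccos(0.948683) = 0.6435

0.6435


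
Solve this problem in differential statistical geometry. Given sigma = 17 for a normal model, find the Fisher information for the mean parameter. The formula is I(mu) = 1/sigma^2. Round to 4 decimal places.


The Fisher information for the mean of a normal distribution is I(mu) = 1/sigma^2.
sigma = 17, so sigma^2 = 289.
I(mu) = 1/289 = 0.0035

0.0035


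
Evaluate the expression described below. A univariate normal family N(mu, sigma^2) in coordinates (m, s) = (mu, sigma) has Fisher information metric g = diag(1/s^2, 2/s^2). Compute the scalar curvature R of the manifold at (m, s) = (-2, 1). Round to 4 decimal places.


The metric has the form g = (A dm^2 + B ds^2)/s^2 with A = 1, B = 2.
Substitute u = sqrt(A/B)*m: g = B*(du^2 + ds^2)/s^2, i.e. B times the
Poincare upper half-plane metric, which has constant Gaussian curvature -1.
Scaling a 2D metric by a constant c divides the Gaussian curvature by c,
so K = -1/B = -1/(2) = -0.5000 everywhere (the point (m, s) = (-2, 1) is irrelevant:
the curvature is constant).
Scalar curvature in dimension 2: R = 2K = -2/(2) = -1.0000.

-1.0000


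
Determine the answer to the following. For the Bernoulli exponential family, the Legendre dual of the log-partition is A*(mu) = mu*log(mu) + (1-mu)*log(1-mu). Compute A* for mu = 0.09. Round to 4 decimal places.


Legendre transform for Bernoulli:
A*(mu) = mu*log(mu) + (1-mu)*log(1-mu).
mu = 0.09, 1-mu = 0.91.
mu*log(mu) = 0.09*log(0.09) = -0.216715.
(1-mu)*log(1-mu) = 0.91*log(0.91) = -0.085823.
A* = -0.216715 + -0.085823 = -0.3025

-0.3025


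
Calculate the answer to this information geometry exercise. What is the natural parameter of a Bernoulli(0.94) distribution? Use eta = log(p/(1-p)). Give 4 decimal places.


Natural parameter for Bernoulli: eta = log(p/(1-p)).
p = 0.94, 1-p = 0.06.
p/(1-p) = 15.666667.
eta = log(15.666667) = 2.7515

2.7515


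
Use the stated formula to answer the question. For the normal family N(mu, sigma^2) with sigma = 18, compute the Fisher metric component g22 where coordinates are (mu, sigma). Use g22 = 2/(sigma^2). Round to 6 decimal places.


For the 2-parameter normal family, the Fisher metric has:
  g11 = 1/sigma^2, g22 = 2/sigma^2.
sigma = 18, sigma^2 = 324.
g22 = 0.006173

0.006173


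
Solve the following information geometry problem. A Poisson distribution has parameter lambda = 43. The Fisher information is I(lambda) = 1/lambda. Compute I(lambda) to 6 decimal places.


Fisher information for Poisson: I(lambda) = 1/lambda.
lambda = 43.
I(lambda) = 1/43 = 0.023256

0.023256


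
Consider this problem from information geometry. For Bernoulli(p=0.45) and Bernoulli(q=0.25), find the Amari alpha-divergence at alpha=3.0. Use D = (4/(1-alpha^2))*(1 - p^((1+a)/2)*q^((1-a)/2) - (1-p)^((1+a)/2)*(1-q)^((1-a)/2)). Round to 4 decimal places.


Amari alpha-divergence:
D = (4/(1-alpha^2))*(1 - p^((1+a)/2)*q^((1-a)/2) - (1-p)^((1+a)/2)*(1-q)^((1-a)/2)).
alpha = 3.0, p = 0.45, q = 0.25.
e1 = (1+alpha)/2 = 2.0, e2 = (1-alpha)/2 = -1.0.
t1 = p^e1 * q^e2 = 0.45^2.0 * 0.25^-1.0 = 0.81.
t2 = (1-p)^e1 * (1-q)^e2 = 0.55^2.0 * 0.75^-1.0 = 0.403333.
4/(1-alpha^2) = -0.5.
D = -0.5*(1 - 0.81 - 0.403333) = 0.1067

0.1067


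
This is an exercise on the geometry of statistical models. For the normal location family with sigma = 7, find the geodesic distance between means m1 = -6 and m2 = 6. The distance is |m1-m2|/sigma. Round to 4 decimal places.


On the fixed-variance normal subfamily, geodesic distance = |m1-m2|/sigma.
|-6 - 6| = 12.
sigma = 7.
d = 12/7 = 1.7143

1.7143


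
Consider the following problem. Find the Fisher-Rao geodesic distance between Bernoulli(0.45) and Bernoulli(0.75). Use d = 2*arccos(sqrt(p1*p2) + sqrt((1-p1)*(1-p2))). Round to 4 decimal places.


Geodesic distance on Bernoulli manifold:
d(p1,p2) = 2*arccos(sqrt(p1*p2) + sqrt((1-p1)*(1-p2))).
sqrt(p1*p2) = sqrt(0.45*0.75) = 0.580948.
sqrt((1-p1)*(1-p2)) = sqrt(0.55*0.25) = 0.37081.
arg = 0.580948 + 0.37081 = 0.951757.
d = 2*arccos(0.951757) = 0.6238

0.6238


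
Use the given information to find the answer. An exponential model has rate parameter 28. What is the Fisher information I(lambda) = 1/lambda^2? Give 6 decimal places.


Fisher information for exponential: I(lambda) = 1/lambda^2.
lambda = 28, lambda^2 = 784.
I = 1/784 = 0.001276

0.001276


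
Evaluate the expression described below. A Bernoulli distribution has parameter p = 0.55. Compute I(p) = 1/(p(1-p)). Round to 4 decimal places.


For Bernoulli(p), Fisher information is I(p) = 1/(p*(1-p)).
p = 0.55, 1-p = 0.45.
p*(1-p) = 0.2475.
I(p) = 1/0.2475 = 4.0404

4.0404


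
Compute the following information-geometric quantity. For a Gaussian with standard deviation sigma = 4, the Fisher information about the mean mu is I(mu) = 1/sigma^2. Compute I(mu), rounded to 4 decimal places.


The Fisher information for the mean of a normal distribution is I(mu) = 1/sigma^2.
sigma = 4, so sigma^2 = 16.
I(mu) = 1/16 = 0.0625

0.0625


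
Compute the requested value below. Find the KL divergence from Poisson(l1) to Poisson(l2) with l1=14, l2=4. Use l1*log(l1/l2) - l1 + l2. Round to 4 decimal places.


KL divergence for Poisson:
KL = l1*log(l1/l2) - l1 + l2.
l1 = 14, l2 = 4.
log(14/4) = 1.252763.
l1*log(l1/l2) = 14 * 1.252763 = 17.538682.
KL = 17.538682 - 14 + 4 = 7.5387

7.5387


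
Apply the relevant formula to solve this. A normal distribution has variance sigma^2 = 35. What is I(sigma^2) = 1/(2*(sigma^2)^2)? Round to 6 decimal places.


Fisher information for variance: I(sigma^2) = 1/(2*sigma^4).
sigma^2 = 35, so sigma^4 = 1225.
I = 1/(2*1225) = 1/2450 = 0.000408

0.000408


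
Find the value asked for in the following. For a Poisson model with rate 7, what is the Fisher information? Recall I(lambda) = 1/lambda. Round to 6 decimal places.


Fisher information for Poisson: I(lambda) = 1/lambda.
lambda = 7.
I(lambda) = 1/7 = 0.142857

0.142857


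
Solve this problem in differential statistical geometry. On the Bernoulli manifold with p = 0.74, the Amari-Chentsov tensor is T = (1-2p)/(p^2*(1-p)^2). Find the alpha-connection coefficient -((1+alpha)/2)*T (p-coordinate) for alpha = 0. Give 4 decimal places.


Skewness (Amari-Chentsov) tensor: T = (1-2p)/(p^2*(1-p)^2).
p = 0.74, 1-2p = -0.48, p^2 = 0.5476, (1-p)^2 = 0.0676.
T = -0.48/(0.5476 * 0.0676) = -12.966749.
In the p-coordinate, Gamma^(alpha) = Gamma^(0) - (alpha/2)*T with Gamma^(0) = (1/2)*g'(p) = -T/2,
so Gamma^(alpha) = -((1+alpha)/2)*T.
alpha = 0, -(1+alpha)/2 = -0.5.
Gamma = -0.5 * -12.966749 = 6.4834

6.4834


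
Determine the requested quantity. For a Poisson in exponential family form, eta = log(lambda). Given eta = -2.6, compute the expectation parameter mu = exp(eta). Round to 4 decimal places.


Expectation parameter for Poisson exponential family:
mu = exp(eta).
eta = -2.6.
mu = exp(-2.6) = 0.0743

0.0743


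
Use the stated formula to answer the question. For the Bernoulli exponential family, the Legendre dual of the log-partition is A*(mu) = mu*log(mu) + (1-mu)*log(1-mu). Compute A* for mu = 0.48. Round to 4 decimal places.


Legendre transform for Bernoulli:
A*(mu) = mu*log(mu) + (1-mu)*log(1-mu).
mu = 0.48, 1-mu = 0.52.
mu*log(mu) = 0.48*log(0.48) = -0.352305.
(1-mu)*log(1-mu) = 0.52*log(0.52) = -0.340042.
A* = -0.352305 + -0.340042 = -0.6923

-0.6923


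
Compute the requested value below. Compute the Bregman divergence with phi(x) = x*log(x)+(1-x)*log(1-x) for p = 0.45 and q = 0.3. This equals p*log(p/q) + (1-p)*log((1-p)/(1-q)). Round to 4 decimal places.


Bregman divergence with negative entropy generator:
D = p*log(p/q) + (1-p)*log((1-p)/(1-q)).
p = 0.45, q = 0.3.
p*log(p/q) = 0.45*log(0.45/0.3) = 0.182459.
(1-p)*log((1-p)/(1-q)) = 0.55*log(0.55/0.7) = -0.132639.
D = 0.182459 + -0.132639 = 0.0498

0.0498


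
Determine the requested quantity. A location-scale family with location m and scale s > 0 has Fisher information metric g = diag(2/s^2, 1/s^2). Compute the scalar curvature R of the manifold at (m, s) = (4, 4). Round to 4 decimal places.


The metric has the form g = (A dm^2 + B ds^2)/s^2 with A = 2, B = 1.
Substitute u = sqrt(A/B)*m: g = B*(du^2 + ds^2)/s^2, i.e. B times the
Poincare upper half-plane metric, which has constant Gaussian curvature -1.
Scaling a 2D metric by a constant c divides the Gaussian curvature by c,
so K = -1/B = -1/(1) = -1.0000 everywhere (the point (m, s) = (4, 4) is irrelevant:
the curvature is constant).
Scalar curvature in dimension 2: R = 2K = -2/(1) = -2.0000.

-2.0000
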